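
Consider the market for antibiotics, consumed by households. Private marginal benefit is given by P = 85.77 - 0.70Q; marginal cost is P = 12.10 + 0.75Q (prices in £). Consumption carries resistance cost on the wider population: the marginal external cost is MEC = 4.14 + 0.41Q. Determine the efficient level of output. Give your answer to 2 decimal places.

Social marginal benefit = demand − MEC = 81.63 - 1.11Q.
Set SMB = MC: 81.63 - 1.11Q = 12.10 + 0.75Q → Q* = 37.3817.

Q* = 37.38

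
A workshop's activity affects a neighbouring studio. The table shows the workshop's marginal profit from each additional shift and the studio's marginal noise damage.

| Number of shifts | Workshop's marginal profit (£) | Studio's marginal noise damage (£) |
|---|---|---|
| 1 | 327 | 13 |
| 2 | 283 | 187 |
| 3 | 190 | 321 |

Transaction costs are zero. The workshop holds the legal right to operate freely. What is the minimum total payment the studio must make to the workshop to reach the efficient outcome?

Left alone the workshop would choose level 3 (marginal profit stays positive).
Efficient level: k* = 2 (marginal profit ≥ marginal noise damage through 2).
The studio must at least cover the workshop's forgone profit from cutting 3→2: 190 = 190.

£190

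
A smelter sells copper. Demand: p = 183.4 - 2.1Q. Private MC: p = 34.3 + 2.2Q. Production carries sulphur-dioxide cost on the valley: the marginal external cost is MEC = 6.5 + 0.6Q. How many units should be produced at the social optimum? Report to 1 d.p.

Q* = 29.1

Social marginal cost = private MC + MEC = 40.8 + 2.8Q.
Set SMC = demand: 40.8 + 2.8Q = 183.4 - 2.1Q → Q* = 29.1020.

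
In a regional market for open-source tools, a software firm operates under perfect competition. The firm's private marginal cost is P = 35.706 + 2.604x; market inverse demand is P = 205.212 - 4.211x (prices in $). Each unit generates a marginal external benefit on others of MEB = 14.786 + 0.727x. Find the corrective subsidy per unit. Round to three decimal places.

subsidy = $36.793 per unit

Social marginal cost = private MC − MEB = 20.920 + 1.877x.
Set SMC = demand: 20.920 + 1.877x = 205.212 - 4.211x → x* = 30.2714.
The Pigouvian subsidy equals MEB at x*: 14.786 + 0.727×30.2714 = 36.7933.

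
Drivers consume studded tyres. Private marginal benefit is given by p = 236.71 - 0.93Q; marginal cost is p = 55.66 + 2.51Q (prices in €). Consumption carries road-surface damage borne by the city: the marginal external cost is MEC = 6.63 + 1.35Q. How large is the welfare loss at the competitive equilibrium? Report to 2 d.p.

DWL = €629.90

Market equilibrium (private): 55.66 + 2.51Q = 236.71 - 0.93Q → Q_m = 52.6308.
Social marginal benefit = demand − MEC = 230.08 - 2.28Q.
Set SMB = MC: 230.08 - 2.28Q = 55.66 + 2.51Q → Q* = 36.4134.
Between Q* and Q_m the wedge MC − SMB runs linearly from 0 to MEC(Q_m), so the loss is a triangle.
DWL = ½ × 16.2174 × 77.6816 = 629.8968.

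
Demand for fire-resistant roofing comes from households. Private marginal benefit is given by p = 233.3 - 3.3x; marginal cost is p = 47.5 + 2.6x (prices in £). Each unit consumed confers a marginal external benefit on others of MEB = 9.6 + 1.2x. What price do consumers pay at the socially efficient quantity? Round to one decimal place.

P = £96.1

Social marginal benefit = demand + MEB = 242.9 - 2.1x.
Set SMB = MC: 242.9 - 2.1x = 47.5 + 2.6x → x* = 41.5745.
Consumer price on the demand curve at x*: 233.3 − 3.3×41.5745 = 96.1042.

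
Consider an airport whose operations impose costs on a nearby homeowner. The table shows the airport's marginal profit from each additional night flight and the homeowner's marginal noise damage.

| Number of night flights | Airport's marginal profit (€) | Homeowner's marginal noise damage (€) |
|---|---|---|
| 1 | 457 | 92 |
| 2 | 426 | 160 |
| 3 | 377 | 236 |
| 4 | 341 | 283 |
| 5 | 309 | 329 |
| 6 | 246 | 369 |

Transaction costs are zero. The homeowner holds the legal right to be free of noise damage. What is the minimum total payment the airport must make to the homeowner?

€771

Efficient level: marginal profit ≥ marginal noise damage through level 4, so k* = 4.
With the homeowner holding the right, the airport must at least compensate total damage at k*: 92 + 160 + 236 + 283 = 771.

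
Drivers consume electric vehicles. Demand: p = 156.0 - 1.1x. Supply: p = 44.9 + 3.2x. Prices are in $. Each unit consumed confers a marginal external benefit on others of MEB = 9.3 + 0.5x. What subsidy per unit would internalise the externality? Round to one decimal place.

Social marginal benefit = demand + MEB = 165.3 - 0.6x.
Set SMB = MC: 165.3 - 0.6x = 44.9 + 3.2x → x* = 31.6842.
The Pigouvian subsidy equals MEB at x*: 9.3 + 0.5×31.6842 = 25.1421.

subsidy = $25.1 per unit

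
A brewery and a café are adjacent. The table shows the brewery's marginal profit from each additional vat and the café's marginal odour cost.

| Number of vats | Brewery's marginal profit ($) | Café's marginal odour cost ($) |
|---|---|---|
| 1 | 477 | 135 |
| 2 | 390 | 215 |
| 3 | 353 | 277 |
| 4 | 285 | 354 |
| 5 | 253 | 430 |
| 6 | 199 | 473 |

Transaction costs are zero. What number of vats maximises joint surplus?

Bargaining reaches the level where marginal profit last exceeds marginal odour cost.
That holds through level 3 (353 ≥ 277) but not at 4 (285 < 354).

3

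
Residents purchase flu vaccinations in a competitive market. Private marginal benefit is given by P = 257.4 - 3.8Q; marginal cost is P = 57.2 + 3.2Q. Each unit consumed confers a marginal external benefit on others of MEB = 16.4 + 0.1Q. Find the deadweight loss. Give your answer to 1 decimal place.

DWL = 26.9

Market equilibrium (private): 57.2 + 3.2Q = 257.4 - 3.8Q → Q_m = 28.6000.
Social marginal benefit = demand + MEB = 273.8 - 3.7Q.
Set SMB = MC: 273.8 - 3.7Q = 57.2 + 3.2Q → Q* = 31.3913.
Height of the DWL triangle at Q_m is SMB(Q_m) − MC(Q_m) = MEB(Q_m) = 19.2600.
DWL = ½ × 2.7913 × 19.2600 = 26.8802.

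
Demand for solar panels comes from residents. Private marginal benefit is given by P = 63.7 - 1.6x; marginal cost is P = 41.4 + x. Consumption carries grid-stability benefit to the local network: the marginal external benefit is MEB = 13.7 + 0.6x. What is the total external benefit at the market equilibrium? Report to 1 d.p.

Market equilibrium (private): 41.4 + x = 63.7 - 1.6x → x_m = 8.5769.
Total external benefit = ∫₀^{x_m} (13.7 + 0.6x) dx = 13.7×8.5769 + ½×0.6×8.5769² = 139.5725.

139.6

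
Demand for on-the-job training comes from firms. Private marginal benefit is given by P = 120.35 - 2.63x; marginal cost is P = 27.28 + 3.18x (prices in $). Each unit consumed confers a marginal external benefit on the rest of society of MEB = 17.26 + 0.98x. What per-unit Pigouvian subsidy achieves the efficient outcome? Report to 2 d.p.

Social marginal benefit = demand + MEB = 137.61 - 1.65x.
Set SMB = MC: 137.61 - 1.65x = 27.28 + 3.18x → x* = 22.8427.
The Pigouvian subsidy equals MEB at x*: 17.26 + 0.98×22.8427 = 39.6458.

subsidy = $39.65 per unit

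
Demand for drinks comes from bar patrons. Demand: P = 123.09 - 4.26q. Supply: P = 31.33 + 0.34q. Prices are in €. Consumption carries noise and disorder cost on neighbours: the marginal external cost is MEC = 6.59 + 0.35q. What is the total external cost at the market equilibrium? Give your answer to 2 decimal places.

€201.09

Market equilibrium (private): 31.33 + 0.34q = 123.09 - 4.26q → q_m = 19.9478.
Total external cost = ∫₀^{q_m} (6.59 + 0.35q) dq = 6.59×19.9478 + ½×0.35×19.9478² = 201.0911.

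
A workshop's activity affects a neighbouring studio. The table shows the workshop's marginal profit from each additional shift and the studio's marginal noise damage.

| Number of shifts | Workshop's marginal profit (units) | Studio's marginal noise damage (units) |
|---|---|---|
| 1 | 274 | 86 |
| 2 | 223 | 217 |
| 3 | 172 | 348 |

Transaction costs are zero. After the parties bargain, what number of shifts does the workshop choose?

Bargaining reaches the level where marginal profit last exceeds marginal noise damage.
That holds through level 2 (223 ≥ 217) but not at 3 (172 < 348).

2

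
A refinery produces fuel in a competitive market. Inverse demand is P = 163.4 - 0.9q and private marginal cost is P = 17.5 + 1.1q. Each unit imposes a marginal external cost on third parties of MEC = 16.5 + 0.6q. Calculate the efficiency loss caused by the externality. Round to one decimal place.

Market equilibrium (private): 17.5 + 1.1q = 163.4 - 0.9q → q_m = 72.9500.
Social marginal cost = private MC + MEC = 34.0 + 1.7q.
Set SMC = demand: 34.0 + 1.7q = 163.4 - 0.9q → q* = 49.7692.
The welfare-loss triangle has base |q_m − q*| and height MEC(q_m) (the vertical gap between SMC and demand is zero at q* and MEC at q_m).
DWL = ½ × 23.1808 × 60.2700 = 698.5534.

DWL = 698.6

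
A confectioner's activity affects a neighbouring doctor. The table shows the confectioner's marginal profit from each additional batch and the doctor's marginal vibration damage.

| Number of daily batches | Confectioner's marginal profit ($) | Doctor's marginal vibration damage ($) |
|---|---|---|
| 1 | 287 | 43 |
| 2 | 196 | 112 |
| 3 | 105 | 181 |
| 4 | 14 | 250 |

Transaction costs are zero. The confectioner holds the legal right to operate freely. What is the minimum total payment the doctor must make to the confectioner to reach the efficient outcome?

$119

Left alone the confectioner would choose level 4 (marginal profit stays positive).
Efficient level: k* = 2 (marginal profit ≥ marginal vibration damage through 2).
The doctor must at least cover the confectioner's forgone profit from cutting 4→2: 105 + 14 = 119.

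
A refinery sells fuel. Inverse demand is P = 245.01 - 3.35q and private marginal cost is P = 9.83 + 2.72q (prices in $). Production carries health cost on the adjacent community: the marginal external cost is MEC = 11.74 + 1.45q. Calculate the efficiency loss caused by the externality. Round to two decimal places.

DWL = $306.72

Market equilibrium (private): 9.83 + 2.72q = 245.01 - 3.35q → q_m = 38.7446.
Social marginal cost = private MC + MEC = 21.57 + 4.17q.
Set SMC = demand: 21.57 + 4.17q = 245.01 - 3.35q → q* = 29.7128.
Between q* and q_m the wedge SMC − demand runs linearly from 0 to MEC(q_m), so the loss is a triangle.
DWL = ½ × 9.0318 × 67.9197 = 306.7186.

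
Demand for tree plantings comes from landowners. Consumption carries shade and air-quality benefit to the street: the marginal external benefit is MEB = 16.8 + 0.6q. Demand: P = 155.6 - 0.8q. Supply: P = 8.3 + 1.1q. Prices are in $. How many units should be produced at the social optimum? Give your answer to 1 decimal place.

Social marginal benefit = demand + MEB = 172.4 - 0.2q.
Set SMB = MC: 172.4 - 0.2q = 8.3 + 1.1q → q* = 126.2308.

q* = 126.2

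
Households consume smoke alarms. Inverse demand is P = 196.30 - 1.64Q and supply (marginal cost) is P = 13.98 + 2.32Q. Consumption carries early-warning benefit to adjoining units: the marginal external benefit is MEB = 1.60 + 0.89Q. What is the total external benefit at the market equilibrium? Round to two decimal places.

1016.94

Market equilibrium (private): 13.98 + 2.32Q = 196.30 - 1.64Q → Q_m = 46.0404.
Total external benefit = ∫₀^{Q_m} (1.60 + 0.89Q) dQ = 1.60×46.0404 + ½×0.89×46.0404² = 1016.9393.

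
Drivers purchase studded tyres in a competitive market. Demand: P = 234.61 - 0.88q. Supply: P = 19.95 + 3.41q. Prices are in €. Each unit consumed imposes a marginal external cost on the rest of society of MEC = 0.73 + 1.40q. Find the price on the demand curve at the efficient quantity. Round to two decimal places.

Social marginal benefit = demand − MEC = 233.88 - 2.28q.
Set SMB = MC: 233.88 - 2.28q = 19.95 + 3.41q → q* = 37.5975.
Consumer price on the demand curve at q*: 234.61 − 0.88×37.5975 = 201.5242.

P = €201.52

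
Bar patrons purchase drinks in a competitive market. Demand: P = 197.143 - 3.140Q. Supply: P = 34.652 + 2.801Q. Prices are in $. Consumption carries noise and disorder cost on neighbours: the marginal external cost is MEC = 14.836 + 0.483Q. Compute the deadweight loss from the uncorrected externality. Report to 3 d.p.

DWL = $61.224

Market equilibrium (private): 34.652 + 2.801Q = 197.143 - 3.140Q → Q_m = 27.3508.
Social marginal benefit = demand − MEC = 182.307 - 3.623Q.
Set SMB = MC: 182.307 - 3.623Q = 34.652 + 2.801Q → Q* = 22.9849.
The welfare-loss triangle has base |Q_m − Q*| and height MEC(Q_m) (the vertical gap between SMB and MC is zero at Q* and MEC at Q_m).
DWL = ½ × 4.3659 × 28.0464 = 61.2239.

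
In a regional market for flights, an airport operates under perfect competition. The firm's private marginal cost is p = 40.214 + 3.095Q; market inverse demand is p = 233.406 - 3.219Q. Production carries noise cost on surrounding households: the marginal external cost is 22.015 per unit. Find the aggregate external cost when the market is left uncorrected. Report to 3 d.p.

673.602

Market equilibrium (private): 40.214 + 3.095Q = 233.406 - 3.219Q → Q_m = 30.5974.
Total external cost = MEC × Q_m = 22.015 × 30.5974 = 673.6018.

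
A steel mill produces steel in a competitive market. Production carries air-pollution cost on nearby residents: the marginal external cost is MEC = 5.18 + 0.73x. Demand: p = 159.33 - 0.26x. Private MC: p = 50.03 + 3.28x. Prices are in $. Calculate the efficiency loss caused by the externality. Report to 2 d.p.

DWL = $89.97

Market equilibrium (private): 50.03 + 3.28x = 159.33 - 0.26x → x_m = 30.8757.
Social marginal cost = private MC + MEC = 55.21 + 4.01x.
Set SMC = demand: 55.21 + 4.01x = 159.33 - 0.26x → x* = 24.3841.
Height of the DWL triangle at x_m is SMC(x_m) − demand(x_m) = MEC(x_m) = 27.7193.
DWL = ½ × 6.4916 × 27.7193 = 89.9713.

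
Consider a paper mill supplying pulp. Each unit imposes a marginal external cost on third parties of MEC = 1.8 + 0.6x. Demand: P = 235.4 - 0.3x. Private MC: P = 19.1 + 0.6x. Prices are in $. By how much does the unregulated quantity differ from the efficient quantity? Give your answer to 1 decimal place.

Market equilibrium (private): 19.1 + 0.6x = 235.4 - 0.3x → x_m = 240.3333.
Social marginal cost = private MC + MEC = 20.9 + 1.2x.
Set SMC = demand: 20.9 + 1.2x = 235.4 - 0.3x → x* = 143.0000.
Gap = |240.3333 − 143.0000| = 97.3333.

97.3 units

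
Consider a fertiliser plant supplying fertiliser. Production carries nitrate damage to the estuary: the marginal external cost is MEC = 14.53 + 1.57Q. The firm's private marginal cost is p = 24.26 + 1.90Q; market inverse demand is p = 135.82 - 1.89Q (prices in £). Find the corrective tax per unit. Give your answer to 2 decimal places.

Social marginal cost = private MC + MEC = 38.79 + 3.47Q.
Set SMC = demand: 38.79 + 3.47Q = 135.82 - 1.89Q → Q* = 18.1026.
The Pigouvian tax equals MEC at Q*: 14.53 + 1.57×18.1026 = 42.9511.

tax = £42.95 per unit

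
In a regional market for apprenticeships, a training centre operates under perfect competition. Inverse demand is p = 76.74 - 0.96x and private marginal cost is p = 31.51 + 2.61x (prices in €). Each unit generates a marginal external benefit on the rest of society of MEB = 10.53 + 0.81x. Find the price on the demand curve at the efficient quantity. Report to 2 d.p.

Social marginal cost = private MC − MEB = 20.98 + 1.80x.
Set SMC = demand: 20.98 + 1.80x = 76.74 - 0.96x → x* = 20.2029.
Consumer price on the demand curve at x*: 76.74 − 0.96×20.2029 = 57.3452.

P = €57.35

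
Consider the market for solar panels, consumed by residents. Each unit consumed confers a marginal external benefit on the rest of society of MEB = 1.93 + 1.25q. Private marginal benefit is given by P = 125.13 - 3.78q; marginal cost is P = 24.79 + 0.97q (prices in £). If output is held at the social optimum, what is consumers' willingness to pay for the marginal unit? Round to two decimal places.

Social marginal benefit = demand + MEB = 127.06 - 2.53q.
Set SMB = MC: 127.06 - 2.53q = 24.79 + 0.97q → q* = 29.2200.
Consumer price on the demand curve at q*: 125.13 − 3.78×29.2200 = 14.6784.

P = £14.68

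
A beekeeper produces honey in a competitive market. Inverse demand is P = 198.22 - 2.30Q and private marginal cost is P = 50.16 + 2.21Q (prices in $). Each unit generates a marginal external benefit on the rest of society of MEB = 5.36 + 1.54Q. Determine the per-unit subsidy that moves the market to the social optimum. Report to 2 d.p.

Social marginal cost = private MC − MEB = 44.80 + 0.67Q.
Set SMC = demand: 44.80 + 0.67Q = 198.22 - 2.30Q → Q* = 51.6566.
The Pigouvian subsidy equals MEB at Q*: 5.36 + 1.54×51.6566 = 84.9112.

subsidy = $84.91 per unit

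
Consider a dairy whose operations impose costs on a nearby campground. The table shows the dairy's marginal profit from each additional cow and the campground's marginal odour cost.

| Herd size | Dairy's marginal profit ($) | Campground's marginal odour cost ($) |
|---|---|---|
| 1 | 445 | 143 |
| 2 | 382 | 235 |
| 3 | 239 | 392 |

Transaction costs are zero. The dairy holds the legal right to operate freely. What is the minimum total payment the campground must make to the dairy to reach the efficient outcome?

$239

Left alone the dairy would choose level 3 (marginal profit stays positive).
Efficient level: k* = 2 (marginal profit ≥ marginal odour cost through 2).
The campground must at least cover the dairy's forgone profit from cutting 3→2: 239 = 239.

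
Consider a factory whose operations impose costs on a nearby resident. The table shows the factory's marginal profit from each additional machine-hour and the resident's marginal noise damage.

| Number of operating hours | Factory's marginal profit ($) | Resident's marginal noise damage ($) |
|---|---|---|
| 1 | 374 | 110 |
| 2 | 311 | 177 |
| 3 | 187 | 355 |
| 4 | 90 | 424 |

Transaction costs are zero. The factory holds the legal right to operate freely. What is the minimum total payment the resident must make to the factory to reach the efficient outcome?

Left alone the factory would choose level 4 (marginal profit stays positive).
Efficient level: k* = 2 (marginal profit ≥ marginal noise damage through 2).
The resident must at least cover the factory's forgone profit from cutting 4→2: 187 + 90 = 277.

$277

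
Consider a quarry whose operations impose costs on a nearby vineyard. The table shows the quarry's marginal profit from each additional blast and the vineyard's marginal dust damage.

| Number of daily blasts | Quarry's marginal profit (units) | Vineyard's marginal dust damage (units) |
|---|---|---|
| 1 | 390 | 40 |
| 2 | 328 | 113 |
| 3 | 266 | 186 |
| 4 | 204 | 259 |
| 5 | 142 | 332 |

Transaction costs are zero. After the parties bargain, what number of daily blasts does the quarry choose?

3

Bargaining reaches the level where marginal profit last exceeds marginal dust damage.
That holds through level 3 (266 ≥ 186) but not at 4 (204 < 259).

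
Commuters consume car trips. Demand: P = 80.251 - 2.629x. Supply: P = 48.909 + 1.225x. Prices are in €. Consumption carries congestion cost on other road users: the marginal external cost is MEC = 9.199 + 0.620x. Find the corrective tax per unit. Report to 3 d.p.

Social marginal benefit = demand − MEC = 71.052 - 3.249x.
Set SMB = MC: 71.052 - 3.249x = 48.909 + 1.225x → x* = 4.9493.
The Pigouvian tax equals MEC at x*: 9.199 + 0.620×4.9493 = 12.2676.

tax = €12.268 per unit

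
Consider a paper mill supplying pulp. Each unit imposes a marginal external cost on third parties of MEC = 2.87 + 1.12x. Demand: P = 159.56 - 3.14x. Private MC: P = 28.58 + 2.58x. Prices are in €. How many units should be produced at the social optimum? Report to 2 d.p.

Social marginal cost = private MC + MEC = 31.45 + 3.70x.
Set SMC = demand: 31.45 + 3.70x = 159.56 - 3.14x → x* = 18.7295.

x* = 18.73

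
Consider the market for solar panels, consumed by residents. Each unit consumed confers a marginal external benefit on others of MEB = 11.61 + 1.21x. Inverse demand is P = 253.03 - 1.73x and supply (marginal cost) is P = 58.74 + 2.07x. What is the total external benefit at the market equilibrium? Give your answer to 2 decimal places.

Market equilibrium (private): 58.74 + 2.07x = 253.03 - 1.73x → x_m = 51.1289.
Total external benefit = ∫₀^{x_m} (11.61 + 1.21x) dx = 11.61×51.1289 + ½×1.21×51.1289² = 2175.1760.

2175.18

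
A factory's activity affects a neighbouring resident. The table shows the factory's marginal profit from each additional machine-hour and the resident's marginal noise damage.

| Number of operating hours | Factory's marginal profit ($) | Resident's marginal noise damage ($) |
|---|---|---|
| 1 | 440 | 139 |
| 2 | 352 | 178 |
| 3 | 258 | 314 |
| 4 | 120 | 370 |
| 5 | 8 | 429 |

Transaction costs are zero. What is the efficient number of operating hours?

2

Bargaining reaches the level where marginal profit last exceeds marginal noise damage.
That holds through level 2 (352 ≥ 178) but not at 3 (258 < 314).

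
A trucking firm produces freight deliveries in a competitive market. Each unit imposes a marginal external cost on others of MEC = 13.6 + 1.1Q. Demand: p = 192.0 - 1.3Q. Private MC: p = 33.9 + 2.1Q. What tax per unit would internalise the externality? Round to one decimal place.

tax = 48.9 per unit

Social marginal cost = private MC + MEC = 47.5 + 3.2Q.
Set SMC = demand: 47.5 + 3.2Q = 192.0 - 1.3Q → Q* = 32.1111.
The Pigouvian tax equals MEC at Q*: 13.6 + 1.1×32.1111 = 48.9222.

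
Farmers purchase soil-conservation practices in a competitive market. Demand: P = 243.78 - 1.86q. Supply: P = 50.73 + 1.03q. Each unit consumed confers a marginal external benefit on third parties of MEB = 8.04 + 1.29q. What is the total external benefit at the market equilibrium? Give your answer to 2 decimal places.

3415.15

Market equilibrium (private): 50.73 + 1.03q = 243.78 - 1.86q → q_m = 66.7993.
Total external benefit = ∫₀^{q_m} (8.04 + 1.29q) dq = 8.04×66.7993 + ½×1.29×66.7993² = 3415.1509.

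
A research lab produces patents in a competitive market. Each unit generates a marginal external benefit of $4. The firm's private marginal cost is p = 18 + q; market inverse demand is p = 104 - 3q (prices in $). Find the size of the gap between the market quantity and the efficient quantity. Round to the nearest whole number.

Market equilibrium (private): 18 + q = 104 - 3q → q_m = 21.5000.
Social marginal cost = private MC − MEB = 14 + q.
Set SMC = demand: 14 + q = 104 - 3q → q* = 22.5000.
Gap = |21.5000 − 22.5000| = 1.0000.

1 units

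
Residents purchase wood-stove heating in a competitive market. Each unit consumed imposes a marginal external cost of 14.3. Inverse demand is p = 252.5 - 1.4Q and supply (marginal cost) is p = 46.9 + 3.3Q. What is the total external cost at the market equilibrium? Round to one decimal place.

625.5

Market equilibrium (private): 46.9 + 3.3Q = 252.5 - 1.4Q → Q_m = 43.7447.
Total external cost = MEC × Q_m = 14.3 × 43.7447 = 625.5492.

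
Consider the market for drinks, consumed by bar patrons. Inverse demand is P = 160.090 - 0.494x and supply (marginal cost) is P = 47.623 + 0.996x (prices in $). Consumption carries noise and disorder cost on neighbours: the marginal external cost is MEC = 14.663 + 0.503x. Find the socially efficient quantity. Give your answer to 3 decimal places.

x* = 49.074

Social marginal benefit = demand − MEC = 145.427 - 0.997x.
Set SMB = MC: 145.427 - 0.997x = 47.623 + 0.996x → x* = 49.0738.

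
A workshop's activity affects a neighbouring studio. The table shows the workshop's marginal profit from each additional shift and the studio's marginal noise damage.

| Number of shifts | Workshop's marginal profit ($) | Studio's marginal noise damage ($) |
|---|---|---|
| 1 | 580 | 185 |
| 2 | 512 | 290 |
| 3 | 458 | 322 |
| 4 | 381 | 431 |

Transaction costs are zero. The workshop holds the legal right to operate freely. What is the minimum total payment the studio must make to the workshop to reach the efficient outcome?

$381

Left alone the workshop would choose level 4 (marginal profit stays positive).
Efficient level: k* = 3 (marginal profit ≥ marginal noise damage through 3).
The studio must at least cover the workshop's forgone profit from cutting 4→3: 381 = 381.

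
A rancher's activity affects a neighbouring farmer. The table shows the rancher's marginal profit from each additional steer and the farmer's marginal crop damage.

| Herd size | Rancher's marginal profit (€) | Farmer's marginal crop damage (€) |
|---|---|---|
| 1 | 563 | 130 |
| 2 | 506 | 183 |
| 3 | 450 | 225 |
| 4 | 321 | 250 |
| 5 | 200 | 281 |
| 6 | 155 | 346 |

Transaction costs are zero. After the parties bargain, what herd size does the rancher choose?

4

Bargaining reaches the level where marginal profit last exceeds marginal crop damage.
That holds through level 4 (321 ≥ 250) but not at 5 (200 < 281).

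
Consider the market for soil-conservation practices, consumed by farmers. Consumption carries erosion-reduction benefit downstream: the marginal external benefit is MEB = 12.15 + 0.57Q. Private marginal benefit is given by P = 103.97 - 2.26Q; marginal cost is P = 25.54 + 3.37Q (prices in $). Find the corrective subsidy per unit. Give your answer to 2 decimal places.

Social marginal benefit = demand + MEB = 116.12 - 1.69Q.
Set SMB = MC: 116.12 - 1.69Q = 25.54 + 3.37Q → Q* = 17.9012.
The Pigouvian subsidy equals MEB at Q*: 12.15 + 0.57×17.9012 = 22.3537.

subsidy = $22.35 per unit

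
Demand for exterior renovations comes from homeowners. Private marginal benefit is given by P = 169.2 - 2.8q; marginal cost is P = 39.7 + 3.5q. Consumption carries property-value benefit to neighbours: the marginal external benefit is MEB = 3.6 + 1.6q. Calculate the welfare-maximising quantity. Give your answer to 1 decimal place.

Social marginal benefit = demand + MEB = 172.8 - 1.2q.
Set SMB = MC: 172.8 - 1.2q = 39.7 + 3.5q → q* = 28.3191.

q* = 28.3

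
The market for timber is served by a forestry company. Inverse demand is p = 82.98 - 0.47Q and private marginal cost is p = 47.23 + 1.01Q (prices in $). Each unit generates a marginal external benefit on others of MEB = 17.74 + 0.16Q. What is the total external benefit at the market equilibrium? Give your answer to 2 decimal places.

Market equilibrium (private): 47.23 + 1.01Q = 82.98 - 0.47Q → Q_m = 24.1554.
Total external benefit = ∫₀^{Q_m} (17.74 + 0.16Q) dQ = 17.74×24.1554 + ½×0.16×24.1554² = 475.1955.

$475.20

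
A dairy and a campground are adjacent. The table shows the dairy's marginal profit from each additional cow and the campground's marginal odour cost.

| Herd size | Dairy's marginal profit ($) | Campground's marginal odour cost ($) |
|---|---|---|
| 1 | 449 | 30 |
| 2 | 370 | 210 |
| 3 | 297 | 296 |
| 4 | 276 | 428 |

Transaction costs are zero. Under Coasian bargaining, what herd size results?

Bargaining reaches the level where marginal profit last exceeds marginal odour cost.
That holds through level 3 (297 ≥ 296) but not at 4 (276 < 428).

3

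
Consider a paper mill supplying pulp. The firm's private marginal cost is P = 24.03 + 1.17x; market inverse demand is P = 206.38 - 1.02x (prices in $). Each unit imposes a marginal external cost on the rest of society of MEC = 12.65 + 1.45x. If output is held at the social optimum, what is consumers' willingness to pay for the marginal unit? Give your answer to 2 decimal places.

P = $158.83

Social marginal cost = private MC + MEC = 36.68 + 2.62x.
Set SMC = demand: 36.68 + 2.62x = 206.38 - 1.02x → x* = 46.6209.
Consumer price on the demand curve at x*: 206.38 − 1.02×46.6209 = 158.8267.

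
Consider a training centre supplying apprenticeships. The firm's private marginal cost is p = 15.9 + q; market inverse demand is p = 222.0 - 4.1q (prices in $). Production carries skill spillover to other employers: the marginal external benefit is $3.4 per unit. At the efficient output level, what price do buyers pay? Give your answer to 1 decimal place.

Social marginal cost = private MC − MEB = 12.5 + q.
Set SMC = demand: 12.5 + q = 222.0 - 4.1q → q* = 41.0784.
Consumer price on the demand curve at q*: 222.0 − 4.1×41.0784 = 53.5786.

P = $53.6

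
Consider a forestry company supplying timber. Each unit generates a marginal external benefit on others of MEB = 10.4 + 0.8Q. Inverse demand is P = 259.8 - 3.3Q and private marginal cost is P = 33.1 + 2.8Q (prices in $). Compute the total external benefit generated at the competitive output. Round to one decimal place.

Market equilibrium (private): 33.1 + 2.8Q = 259.8 - 3.3Q → Q_m = 37.1639.
Total external benefit = ∫₀^{Q_m} (10.4 + 0.8Q) dQ = 10.4×37.1639 + ½×0.8×37.1639² = 938.9667.

$939.0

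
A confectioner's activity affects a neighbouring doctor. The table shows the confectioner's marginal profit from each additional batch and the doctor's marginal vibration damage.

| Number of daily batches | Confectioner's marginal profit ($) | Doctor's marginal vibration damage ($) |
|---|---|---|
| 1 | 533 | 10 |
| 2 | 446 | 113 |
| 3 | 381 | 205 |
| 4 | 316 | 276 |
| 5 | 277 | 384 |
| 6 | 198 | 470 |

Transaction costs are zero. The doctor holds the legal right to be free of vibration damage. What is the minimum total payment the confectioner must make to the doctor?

$604

Efficient level: marginal profit ≥ marginal vibration damage through level 4, so k* = 4.
With the doctor holding the right, the confectioner must at least compensate total damage at k*: 10 + 113 + 205 + 276 = 604.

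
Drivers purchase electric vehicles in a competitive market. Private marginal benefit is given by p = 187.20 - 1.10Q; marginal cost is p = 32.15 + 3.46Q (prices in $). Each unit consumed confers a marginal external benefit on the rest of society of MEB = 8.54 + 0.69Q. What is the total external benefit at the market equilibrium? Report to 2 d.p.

Market equilibrium (private): 32.15 + 3.46Q = 187.20 - 1.10Q → Q_m = 34.0022.
Total external benefit = ∫₀^{Q_m} (8.54 + 0.69Q) dQ = 8.54×34.0022 + ½×0.69×34.0022² = 689.2504.

$689.25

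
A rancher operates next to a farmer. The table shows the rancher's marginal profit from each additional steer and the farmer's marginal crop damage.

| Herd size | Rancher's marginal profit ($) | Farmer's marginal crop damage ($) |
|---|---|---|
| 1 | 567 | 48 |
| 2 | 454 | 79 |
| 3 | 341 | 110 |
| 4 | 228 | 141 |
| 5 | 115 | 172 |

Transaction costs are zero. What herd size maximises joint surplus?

4

Bargaining reaches the level where marginal profit last exceeds marginal crop damage.
That holds through level 4 (228 ≥ 141) but not at 5 (115 < 172).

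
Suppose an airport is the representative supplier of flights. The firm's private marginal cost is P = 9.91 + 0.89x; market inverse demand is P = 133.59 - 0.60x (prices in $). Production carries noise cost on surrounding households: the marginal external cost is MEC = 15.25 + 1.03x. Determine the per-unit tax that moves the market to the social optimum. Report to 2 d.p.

Social marginal cost = private MC + MEC = 25.16 + 1.92x.
Set SMC = demand: 25.16 + 1.92x = 133.59 - 0.60x → x* = 43.0278.
The Pigouvian tax equals MEC at x*: 15.25 + 1.03×43.0278 = 59.5686.

tax = $59.57 per unit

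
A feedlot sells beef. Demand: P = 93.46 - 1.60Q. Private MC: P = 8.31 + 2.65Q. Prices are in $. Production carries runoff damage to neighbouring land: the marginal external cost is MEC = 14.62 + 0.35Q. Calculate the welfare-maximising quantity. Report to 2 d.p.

Social marginal cost = private MC + MEC = 22.93 + 3.00Q.
Set SMC = demand: 22.93 + 3.00Q = 93.46 - 1.60Q → Q* = 15.3326.

Q* = 15.33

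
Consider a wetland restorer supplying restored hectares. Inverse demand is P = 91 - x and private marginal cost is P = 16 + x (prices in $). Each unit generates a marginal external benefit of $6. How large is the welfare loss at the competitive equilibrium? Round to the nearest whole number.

Market equilibrium (private): 16 + x = 91 - x → x_m = 37.5000.
Social marginal cost = private MC − MEB = 10 + x.
Set SMC = demand: 10 + x = 91 - x → x* = 40.5000.
Height of the DWL triangle at x_m is demand(x_m) − SMC(x_m) = MEB(x_m) = 6.0000.
DWL = ½ × 3.0000 × 6.0000 = 9.0000.

DWL = $9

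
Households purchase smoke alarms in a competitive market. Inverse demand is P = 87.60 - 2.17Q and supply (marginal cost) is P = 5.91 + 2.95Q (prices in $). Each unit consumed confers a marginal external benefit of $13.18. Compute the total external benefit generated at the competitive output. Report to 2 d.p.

$210.29

Market equilibrium (private): 5.91 + 2.95Q = 87.60 - 2.17Q → Q_m = 15.9551.
Total external benefit = MEB × Q_m = 13.18 × 15.9551 = 210.2882.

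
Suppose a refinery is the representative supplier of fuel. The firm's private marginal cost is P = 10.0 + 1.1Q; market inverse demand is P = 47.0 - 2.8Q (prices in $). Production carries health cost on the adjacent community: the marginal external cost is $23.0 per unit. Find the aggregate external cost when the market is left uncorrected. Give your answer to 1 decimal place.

Market equilibrium (private): 10.0 + 1.1Q = 47.0 - 2.8Q → Q_m = 9.4872.
Total external cost = MEC × Q_m = 23.0 × 9.4872 = 218.2056.

$218.2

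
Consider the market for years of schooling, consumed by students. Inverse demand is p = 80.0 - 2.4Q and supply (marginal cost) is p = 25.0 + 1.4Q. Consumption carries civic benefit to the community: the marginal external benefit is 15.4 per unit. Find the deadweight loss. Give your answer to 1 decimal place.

Market equilibrium (private): 25.0 + 1.4Q = 80.0 - 2.4Q → Q_m = 14.4737.
Social marginal benefit = demand + MEB = 95.4 - 2.4Q.
Set SMB = MC: 95.4 - 2.4Q = 25.0 + 1.4Q → Q* = 18.5263.
The loss is the area between SMB and MC from Q* to Q_m; with linear curves that's a triangle of height MEB(Q_m).
DWL = ½ × 4.0526 × 15.4000 = 31.2050.

DWL = 31.2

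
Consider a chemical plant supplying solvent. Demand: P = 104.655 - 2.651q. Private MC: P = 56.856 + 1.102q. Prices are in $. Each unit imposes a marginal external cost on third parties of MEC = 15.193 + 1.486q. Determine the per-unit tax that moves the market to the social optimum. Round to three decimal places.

Social marginal cost = private MC + MEC = 72.049 + 2.588q.
Set SMC = demand: 72.049 + 2.588q = 104.655 - 2.651q → q* = 6.2237.
The Pigouvian tax equals MEC at q*: 15.193 + 1.486×6.2237 = 24.4414.

tax = $24.441 per unit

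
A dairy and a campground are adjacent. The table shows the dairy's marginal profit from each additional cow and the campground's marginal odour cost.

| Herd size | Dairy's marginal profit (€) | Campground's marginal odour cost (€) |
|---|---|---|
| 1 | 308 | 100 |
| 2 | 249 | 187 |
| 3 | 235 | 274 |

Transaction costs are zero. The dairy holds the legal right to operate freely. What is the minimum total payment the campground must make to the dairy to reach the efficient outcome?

€235

Left alone the dairy would choose level 3 (marginal profit stays positive).
Efficient level: k* = 2 (marginal profit ≥ marginal odour cost through 2).
The campground must at least cover the dairy's forgone profit from cutting 3→2: 235 = 235.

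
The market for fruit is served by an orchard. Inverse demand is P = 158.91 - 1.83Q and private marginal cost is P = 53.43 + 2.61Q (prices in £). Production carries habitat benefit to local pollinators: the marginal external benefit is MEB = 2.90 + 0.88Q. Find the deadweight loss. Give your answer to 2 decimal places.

Market equilibrium (private): 53.43 + 2.61Q = 158.91 - 1.83Q → Q_m = 23.7568.
Social marginal cost = private MC − MEB = 50.53 + 1.73Q.
Set SMC = demand: 50.53 + 1.73Q = 158.91 - 1.83Q → Q* = 30.4438.
Between Q* and Q_m the wedge demand − SMC runs linearly from 0 to MEB(Q_m), so the loss is a triangle.
DWL = ½ × 6.6870 × 23.8059 = 79.5950.

DWL = £79.60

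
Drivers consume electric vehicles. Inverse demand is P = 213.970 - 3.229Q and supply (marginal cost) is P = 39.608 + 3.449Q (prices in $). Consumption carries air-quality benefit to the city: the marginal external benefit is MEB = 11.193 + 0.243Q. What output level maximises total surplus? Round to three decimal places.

Q* = 28.835

Social marginal benefit = demand + MEB = 225.163 - 2.986Q.
Set SMB = MC: 225.163 - 2.986Q = 39.608 + 3.449Q → Q* = 28.8353.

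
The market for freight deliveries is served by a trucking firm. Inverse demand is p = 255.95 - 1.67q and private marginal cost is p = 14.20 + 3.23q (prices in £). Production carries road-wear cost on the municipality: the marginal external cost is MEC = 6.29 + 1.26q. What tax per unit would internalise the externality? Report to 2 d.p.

tax = £54.45 per unit

Social marginal cost = private MC + MEC = 20.49 + 4.49q.
Set SMC = demand: 20.49 + 4.49q = 255.95 - 1.67q → q* = 38.2240.
The Pigouvian tax equals MEC at q*: 6.29 + 1.26×38.2240 = 54.4522.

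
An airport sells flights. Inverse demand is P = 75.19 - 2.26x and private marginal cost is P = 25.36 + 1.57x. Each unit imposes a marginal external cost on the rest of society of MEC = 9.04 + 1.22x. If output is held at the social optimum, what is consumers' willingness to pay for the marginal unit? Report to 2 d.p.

P = 56.94

Social marginal cost = private MC + MEC = 34.40 + 2.79x.
Set SMC = demand: 34.40 + 2.79x = 75.19 - 2.26x → x* = 8.0772.
Consumer price on the demand curve at x*: 75.19 − 2.26×8.0772 = 56.9355.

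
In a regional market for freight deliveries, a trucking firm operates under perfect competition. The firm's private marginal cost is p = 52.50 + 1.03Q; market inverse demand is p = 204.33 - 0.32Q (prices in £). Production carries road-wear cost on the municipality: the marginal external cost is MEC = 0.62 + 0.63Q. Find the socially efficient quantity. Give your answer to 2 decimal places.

Social marginal cost = private MC + MEC = 53.12 + 1.66Q.
Set SMC = demand: 53.12 + 1.66Q = 204.33 - 0.32Q → Q* = 76.3687.

Q* = 76.37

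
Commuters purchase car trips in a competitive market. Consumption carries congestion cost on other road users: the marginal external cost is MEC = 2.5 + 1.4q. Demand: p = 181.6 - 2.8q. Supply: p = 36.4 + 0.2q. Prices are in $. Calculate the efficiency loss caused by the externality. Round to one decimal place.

Market equilibrium (private): 36.4 + 0.2q = 181.6 - 2.8q → q_m = 48.4000.
Social marginal benefit = demand − MEC = 179.1 - 4.2q.
Set SMB = MC: 179.1 - 4.2q = 36.4 + 0.2q → q* = 32.4318.
Height of the DWL triangle at q_m is MC(q_m) − SMB(q_m) = MEC(q_m) = 70.2600.
DWL = ½ × 15.9682 × 70.2600 = 560.9629.

DWL = $561.0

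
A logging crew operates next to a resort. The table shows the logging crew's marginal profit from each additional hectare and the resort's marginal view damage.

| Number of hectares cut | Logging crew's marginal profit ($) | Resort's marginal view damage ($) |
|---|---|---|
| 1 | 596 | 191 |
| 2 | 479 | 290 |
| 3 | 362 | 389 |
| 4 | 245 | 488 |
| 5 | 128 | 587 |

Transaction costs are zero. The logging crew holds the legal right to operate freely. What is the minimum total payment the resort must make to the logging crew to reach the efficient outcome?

Left alone the logging crew would choose level 5 (marginal profit stays positive).
Efficient level: k* = 2 (marginal profit ≥ marginal view damage through 2).
The resort must at least cover the logging crew's forgone profit from cutting 5→2: 362 + 245 + 128 = 735.

$735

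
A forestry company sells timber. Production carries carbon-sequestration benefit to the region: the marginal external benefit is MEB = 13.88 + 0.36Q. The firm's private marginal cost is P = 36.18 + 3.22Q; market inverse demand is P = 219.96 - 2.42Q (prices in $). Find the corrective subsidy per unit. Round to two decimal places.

subsidy = $27.36 per unit

Social marginal cost = private MC − MEB = 22.30 + 2.86Q.
Set SMC = demand: 22.30 + 2.86Q = 219.96 - 2.42Q → Q* = 37.4356.
The Pigouvian subsidy equals MEB at Q*: 13.88 + 0.36×37.4356 = 27.3568.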